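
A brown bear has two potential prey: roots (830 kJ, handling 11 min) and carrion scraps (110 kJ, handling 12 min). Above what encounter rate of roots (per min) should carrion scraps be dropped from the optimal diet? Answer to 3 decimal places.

0.013 per min

Drop carrion scraps once their profitability E₂/h₂ falls below the rate achievable on roots alone: E₂/h₂ = λE₁/(1 + λh₁).
Solve for λ: λE₁h₂ = E₂(1 + λh₁) → λ(E₁h₂ − E₂h₁) = E₂ → λ = E₂/(E₁h₂ − E₂h₁).
λ = 110/(830×12 − 110×11) = 110/8750 = 0.01257 per min.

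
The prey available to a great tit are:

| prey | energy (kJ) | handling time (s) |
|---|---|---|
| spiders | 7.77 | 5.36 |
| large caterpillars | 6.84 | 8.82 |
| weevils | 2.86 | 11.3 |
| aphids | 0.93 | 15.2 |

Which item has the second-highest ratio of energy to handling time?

large caterpillars

In descending order of E/h:
spiders: 7.77/5.36 = 1.45 kJ/s
large caterpillars: 6.84/8.82 = 0.776 kJ/s
weevils: 2.86/11.3 = 0.253 kJ/s
aphids: 0.93/15.2 = 0.0612 kJ/s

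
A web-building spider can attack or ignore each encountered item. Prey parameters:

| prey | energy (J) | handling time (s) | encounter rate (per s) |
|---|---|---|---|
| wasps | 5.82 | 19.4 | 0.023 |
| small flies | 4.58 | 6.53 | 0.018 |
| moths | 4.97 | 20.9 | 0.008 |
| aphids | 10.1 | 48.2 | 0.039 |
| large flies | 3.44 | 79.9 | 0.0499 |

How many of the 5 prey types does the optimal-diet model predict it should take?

4

E/h in descending order: small flies 0.701, wasps 0.3, moths 0.238, aphids 0.21, large flies 0.0431 J/s. The optimal diet is the largest prefix of this list for which every included type satisfies E_i/h_i > R on the types above it.
Rate on top 1: 0.07377. wasps: 0.3 > 0.07377 → include.
Rate on top 2: 0.1383. moths: 0.238 > 0.1383 → include.
Rate on top 3: 0.1479. aphids: 0.21 > 0.1479 → include.
Rate on top 4: 0.18. large flies: 0.0431 < 0.18 → exclude; stop.
Optimal diet: small flies, wasps, moths, aphids — 4 of 5 types.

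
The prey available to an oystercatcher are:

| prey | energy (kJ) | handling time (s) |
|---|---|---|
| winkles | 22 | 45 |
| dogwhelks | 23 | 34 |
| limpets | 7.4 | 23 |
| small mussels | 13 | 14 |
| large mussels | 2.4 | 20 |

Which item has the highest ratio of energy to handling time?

small mussels

Profitability E/h (kJ/s): winkles = 22/45 = 0.489, dogwhelks = 23/34 = 0.676, limpets = 7.4/23 = 0.322, small mussels = 13/14 = 0.929, large mussels = 2.4/20 = 0.12.
Ranked: small mussels > dogwhelks > winkles > limpets > large mussels.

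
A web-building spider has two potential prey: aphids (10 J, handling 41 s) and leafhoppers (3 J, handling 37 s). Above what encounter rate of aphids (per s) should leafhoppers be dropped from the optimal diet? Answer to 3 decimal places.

0.012 per s

Drop leafhoppers once their profitability E₂/h₂ falls below the rate achievable on aphids alone: E₂/h₂ = λE₁/(1 + λh₁).
Solve for λ: λE₁h₂ = E₂(1 + λh₁) → λ(E₁h₂ − E₂h₁) = E₂ → λ = E₂/(E₁h₂ − E₂h₁).
λ = 3/(10×37 − 3×41) = 3/247 = 0.01215 per s.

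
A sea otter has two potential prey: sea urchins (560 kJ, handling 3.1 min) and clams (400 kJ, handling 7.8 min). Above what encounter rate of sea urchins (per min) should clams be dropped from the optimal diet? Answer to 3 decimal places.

0.128 per min

The zero-one rule: include clams iff E₂/h₂ > λE₁/(1+λh₁). Equality gives the switch point.
λE₁h₂ = E₂ + λE₂h₁ ⇒ λ = E₂/(E₁h₂ − E₂h₁) = 400/(4368 − 1240) = 0.1279 per min.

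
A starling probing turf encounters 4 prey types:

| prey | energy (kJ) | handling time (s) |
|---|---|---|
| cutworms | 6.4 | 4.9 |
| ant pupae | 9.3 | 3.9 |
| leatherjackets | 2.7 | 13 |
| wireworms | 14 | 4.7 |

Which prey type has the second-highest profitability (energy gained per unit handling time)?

ant pupae

Profitability E/h (kJ/s): cutworms = 6.4/4.9 = 1.31, ant pupae = 9.3/3.9 = 2.38, leatherjackets = 2.7/13 = 0.208, wireworms = 14/4.7 = 2.98.
Ranked: wireworms > ant pupae > cutworms > leatherjackets.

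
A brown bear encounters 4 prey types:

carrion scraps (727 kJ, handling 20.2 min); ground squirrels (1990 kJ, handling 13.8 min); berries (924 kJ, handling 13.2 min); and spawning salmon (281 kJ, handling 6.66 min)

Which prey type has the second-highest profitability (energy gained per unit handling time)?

berries

Profitability E/h (kJ/min): carrion scraps = 727/20.2 = 36, ground squirrels = 1990/13.8 = 144, berries = 924/13.2 = 70, spawning salmon = 281/6.66 = 42.2.
Ranked: ground squirrels > berries > spawning salmon > carrion scraps.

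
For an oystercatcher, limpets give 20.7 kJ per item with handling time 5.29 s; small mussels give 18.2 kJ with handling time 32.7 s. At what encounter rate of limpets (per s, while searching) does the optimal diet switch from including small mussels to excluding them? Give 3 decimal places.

0.031 per s

Drop small mussels once their profitability E₂/h₂ falls below the rate achievable on limpets alone: E₂/h₂ = λE₁/(1 + λh₁).
Solve for λ: λE₁h₂ = E₂(1 + λh₁) → λ(E₁h₂ − E₂h₁) = E₂ → λ = E₂/(E₁h₂ − E₂h₁).
λ = 18.2/(20.7×32.7 − 18.2×5.29) = 18.2/580.6 = 0.03135 per s.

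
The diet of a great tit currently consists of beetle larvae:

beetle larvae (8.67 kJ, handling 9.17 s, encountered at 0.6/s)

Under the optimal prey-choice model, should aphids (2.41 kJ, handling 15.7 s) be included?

No

On beetle larvae alone, R = ΣλE/(1+Σλh) = 5.202/6.502 = 0.8001 kJ/s.
aphids: E/h = 2.41/15.7 = 0.1535 kJ/s.
Since 0.1535 < R, time spent handling aphids is better spent searching.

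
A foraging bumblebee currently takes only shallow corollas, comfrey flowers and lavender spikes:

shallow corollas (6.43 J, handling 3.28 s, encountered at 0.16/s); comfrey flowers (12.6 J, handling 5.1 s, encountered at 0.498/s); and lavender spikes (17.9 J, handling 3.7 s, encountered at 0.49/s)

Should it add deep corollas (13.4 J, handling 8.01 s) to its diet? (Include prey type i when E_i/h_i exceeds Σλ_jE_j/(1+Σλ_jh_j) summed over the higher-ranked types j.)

On shallow corollas, comfrey flowers and lavender spikes alone, R = ΣλE/(1+Σλh) = 16.07/5.878 = 2.735 J/s.
Profitability of deep corollas: 13.4/8.01 = 1.673 J/s.
Since 1.673 < R, time spent handling deep corollas is better spent searching.

No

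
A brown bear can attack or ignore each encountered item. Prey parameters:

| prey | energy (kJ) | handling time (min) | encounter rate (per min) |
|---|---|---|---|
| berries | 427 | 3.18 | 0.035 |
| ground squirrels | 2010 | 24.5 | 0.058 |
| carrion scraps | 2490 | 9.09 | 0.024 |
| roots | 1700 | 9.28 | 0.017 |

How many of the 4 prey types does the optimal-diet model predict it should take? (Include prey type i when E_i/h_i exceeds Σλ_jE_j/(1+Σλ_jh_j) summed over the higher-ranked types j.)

4

Profitabilities (E/h, kJ/min): carrion scraps 274, roots 183, berries 134, ground squirrels 82. Add prey in this order while the next type's profitability exceeds the intake rate on those already taken.
Rate on top 1: 49.06. roots: 183 > 49.06 → include.
Rate on top 2: 64.44. berries: 134 > 64.44 → include.
Rate on top 3: 69.66. ground squirrels: 82 > 69.66 → include.
Optimal diet: carrion scraps, roots, berries, ground squirrels — 4 of 4 types.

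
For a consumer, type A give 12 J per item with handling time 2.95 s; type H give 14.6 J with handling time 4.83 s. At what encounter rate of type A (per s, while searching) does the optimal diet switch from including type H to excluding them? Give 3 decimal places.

The zero-one rule: include type H iff E₂/h₂ > λE₁/(1+λh₁). Equality gives the switch point.
λE₁h₂ = E₂ + λE₂h₁ ⇒ λ = E₂/(E₁h₂ − E₂h₁) = 14.6/(57.96 − 43.07) = 0.9805 per s.

0.981 per s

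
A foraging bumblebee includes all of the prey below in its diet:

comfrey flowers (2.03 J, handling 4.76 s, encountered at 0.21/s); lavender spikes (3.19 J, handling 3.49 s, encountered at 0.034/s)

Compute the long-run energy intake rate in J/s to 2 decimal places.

0.25 J/s

R = (0.21×2.03 + 0.034×3.19) / (1 + 0.21×4.76 + 0.034×3.49) = 0.5348/2.118 = 0.2525 J/s.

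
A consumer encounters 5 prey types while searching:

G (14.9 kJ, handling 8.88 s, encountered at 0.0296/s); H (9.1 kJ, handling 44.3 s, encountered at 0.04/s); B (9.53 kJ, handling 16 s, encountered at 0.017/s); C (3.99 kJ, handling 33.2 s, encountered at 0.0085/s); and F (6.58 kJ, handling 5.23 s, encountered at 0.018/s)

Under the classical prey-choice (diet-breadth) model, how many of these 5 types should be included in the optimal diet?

3

Rank by E/h (kJ/s): G 1.68, F 1.26, B 0.596, H 0.205, C 0.12. Include each in turn until the next type's E/h falls below the running intake rate.
Rate on top 1: 0.3492. F: 1.26 > 0.3492 → include.
Rate on top 2: 0.4123. B: 0.596 > 0.4123 → include.
Rate on top 3: 0.4429. H: 0.205 < 0.4429 → exclude; stop.
Optimal diet: G, F, B — 3 of 5 types.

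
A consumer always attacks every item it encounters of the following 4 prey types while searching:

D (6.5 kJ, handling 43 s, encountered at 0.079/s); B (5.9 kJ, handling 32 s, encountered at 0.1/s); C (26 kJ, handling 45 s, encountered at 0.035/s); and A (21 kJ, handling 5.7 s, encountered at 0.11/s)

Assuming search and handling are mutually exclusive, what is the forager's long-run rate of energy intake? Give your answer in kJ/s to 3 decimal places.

R = Σλ_iE_i / (1 + Σλ_ih_i)
Numerator: 0.079×6.5 + 0.1×5.9 + 0.035×26 + 0.11×21 = 4.324
Denominator: 1 + 0.079×43 + 0.1×32 + 0.035×45 + 0.11×5.7 = 9.799
R = 4.324/9.799 = 0.4412 kJ/s

0.441 kJ/s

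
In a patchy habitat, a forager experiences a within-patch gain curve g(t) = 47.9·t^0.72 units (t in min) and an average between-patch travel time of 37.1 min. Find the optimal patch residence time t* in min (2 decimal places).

95.40 min

Maximise g(t)/(T+t): set derivative to zero → g'(t)(T+t) = g(t).
g'(t) = 0.72·47.9·t^-0.28. Setting 0.72·47.9·t^-0.28 = 47.9·t^0.72/(37.1+t) gives 0.72(37.1+t) = t, so 0.28·t = 0.72×37.1.
t* = 0.72×37.1/0.28 = 95.4 min.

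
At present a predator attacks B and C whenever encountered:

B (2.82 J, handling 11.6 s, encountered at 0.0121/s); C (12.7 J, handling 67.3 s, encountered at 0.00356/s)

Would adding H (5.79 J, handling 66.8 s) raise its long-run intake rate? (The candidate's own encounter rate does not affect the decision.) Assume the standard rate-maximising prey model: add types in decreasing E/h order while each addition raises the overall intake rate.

Yes

Intake rate on the current diet: R = (0.0121×2.82 + 0.00356×12.7) / (1 + 0.0121×11.6 + 0.00356×67.3) = 0.07933/1.38 = 0.05749 J/s.
Profitability of H: 5.79/66.8 = 0.08668 J/s.
0.08668 > 0.05749, so adding H raises the average — include it.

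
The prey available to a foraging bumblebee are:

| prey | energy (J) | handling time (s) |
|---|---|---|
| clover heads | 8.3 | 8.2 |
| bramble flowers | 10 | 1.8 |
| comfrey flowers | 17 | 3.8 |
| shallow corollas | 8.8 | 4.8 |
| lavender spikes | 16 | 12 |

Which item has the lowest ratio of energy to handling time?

clover heads

In descending order of E/h:
bramble flowers: 10/1.8 = 5.56 J/s
comfrey flowers: 17/3.8 = 4.47 J/s
shallow corollas: 8.8/4.8 = 1.83 J/s
lavender spikes: 16/12 = 1.33 J/s
clover heads: 8.3/8.2 = 1.01 J/s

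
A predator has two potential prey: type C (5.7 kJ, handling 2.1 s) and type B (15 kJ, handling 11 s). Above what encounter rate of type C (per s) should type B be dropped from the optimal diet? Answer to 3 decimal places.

The zero-one rule: include type B iff E₂/h₂ > λE₁/(1+λh₁). Equality gives the switch point.
λE₁h₂ = E₂ + λE₂h₁ ⇒ λ = E₂/(E₁h₂ − E₂h₁) = 15/(62.7 − 31.5) = 0.4808 per s.

0.481 per s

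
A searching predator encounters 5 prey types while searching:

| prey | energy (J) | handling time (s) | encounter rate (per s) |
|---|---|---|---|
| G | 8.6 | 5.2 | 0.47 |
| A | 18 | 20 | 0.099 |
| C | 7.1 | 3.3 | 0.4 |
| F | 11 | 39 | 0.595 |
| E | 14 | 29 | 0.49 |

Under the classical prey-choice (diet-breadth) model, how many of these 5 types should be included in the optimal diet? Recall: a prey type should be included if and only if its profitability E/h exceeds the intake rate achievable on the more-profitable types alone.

2

Profitabilities (E/h, J/s): C 2.15, G 1.65, A 0.9, E 0.483, F 0.282. Add prey in this order while the next type's profitability exceeds the intake rate on those already taken.
Rate on top 1: 1.224. G: 1.65 > 1.224 → include.
Rate on top 2: 1.445. A: 0.9 < 1.445 → exclude; stop.
Optimal diet: C, G — 2 of 5 types.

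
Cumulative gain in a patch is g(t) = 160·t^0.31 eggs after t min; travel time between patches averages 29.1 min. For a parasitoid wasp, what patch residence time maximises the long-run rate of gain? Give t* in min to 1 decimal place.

13.1 min

Optimal t* satisfies g'(t*) = g(t*)/(T + t*).
g'(t) = 0.31·160·t^-0.69. Setting 0.31·160·t^-0.69 = 160·t^0.31/(29.1+t) gives 0.31(29.1+t) = t, so 0.69·t = 0.31×29.1.
t* = 0.31×29.1/0.69 = 13.07 min.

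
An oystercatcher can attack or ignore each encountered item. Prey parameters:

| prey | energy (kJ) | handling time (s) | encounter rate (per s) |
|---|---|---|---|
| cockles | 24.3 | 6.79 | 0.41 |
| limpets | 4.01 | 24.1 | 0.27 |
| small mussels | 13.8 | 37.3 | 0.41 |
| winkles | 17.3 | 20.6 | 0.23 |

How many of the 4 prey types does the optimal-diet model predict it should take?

Profitabilities (E/h, kJ/s): cockles 3.58, winkles 0.84, small mussels 0.37, limpets 0.166. Add prey in this order while the next type's profitability exceeds the intake rate on those already taken.
Rate on top 1: 2.633. winkles: 0.84 < 2.633 → exclude; stop.
Optimal diet: cockles — 1 of 4 types.

1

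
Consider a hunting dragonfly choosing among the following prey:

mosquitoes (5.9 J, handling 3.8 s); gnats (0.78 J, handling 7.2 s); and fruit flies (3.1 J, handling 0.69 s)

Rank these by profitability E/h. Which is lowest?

Profitability E/h (J/s): mosquitoes = 5.9/3.8 = 1.55, gnats = 0.78/7.2 = 0.108, fruit flies = 3.1/0.69 = 4.49.
Ranked: fruit flies > mosquitoes > gnats.

gnats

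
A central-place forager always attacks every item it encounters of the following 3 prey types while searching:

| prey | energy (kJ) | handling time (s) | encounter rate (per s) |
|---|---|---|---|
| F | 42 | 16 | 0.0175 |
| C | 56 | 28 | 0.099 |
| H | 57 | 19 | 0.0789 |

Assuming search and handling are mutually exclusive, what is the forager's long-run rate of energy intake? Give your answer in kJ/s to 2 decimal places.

R = Σλ_iE_i / (1 + Σλ_ih_i)
Numerator: 0.0175×42 + 0.099×56 + 0.0789×57 = 10.78
Denominator: 1 + 0.0175×16 + 0.099×28 + 0.0789×19 = 5.551
R = 10.78/5.551 = 1.941 kJ/s

1.94 kJ/s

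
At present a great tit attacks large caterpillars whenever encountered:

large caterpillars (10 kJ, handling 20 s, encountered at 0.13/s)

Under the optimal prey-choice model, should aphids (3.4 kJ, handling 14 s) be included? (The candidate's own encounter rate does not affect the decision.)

No

Current rate: (0.13×10)/(1 + 0.13×20) = 0.3611 kJ/s.
Profitability of aphids: 3.4/14 = 0.2429 kJ/s.
0.2429 < 0.3611, so adding aphids would lower the average — exclude it.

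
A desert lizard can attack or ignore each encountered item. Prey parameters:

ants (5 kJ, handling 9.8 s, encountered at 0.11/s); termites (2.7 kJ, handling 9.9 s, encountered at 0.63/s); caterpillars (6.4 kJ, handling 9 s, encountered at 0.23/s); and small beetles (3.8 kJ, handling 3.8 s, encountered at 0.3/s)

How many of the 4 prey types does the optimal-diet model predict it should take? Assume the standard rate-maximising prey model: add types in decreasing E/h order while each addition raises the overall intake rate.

Profitabilities (E/h, kJ/s): small beetles 1, caterpillars 0.711, ants 0.51, termites 0.273. Add prey in this order while the next type's profitability exceeds the intake rate on those already taken.
Rate on top 1: 0.5327. caterpillars: 0.711 > 0.5327 → include.
Rate on top 2: 0.6204. ants: 0.51 < 0.6204 → exclude; stop.
Optimal diet: small beetles, caterpillars — 2 of 4 types.

2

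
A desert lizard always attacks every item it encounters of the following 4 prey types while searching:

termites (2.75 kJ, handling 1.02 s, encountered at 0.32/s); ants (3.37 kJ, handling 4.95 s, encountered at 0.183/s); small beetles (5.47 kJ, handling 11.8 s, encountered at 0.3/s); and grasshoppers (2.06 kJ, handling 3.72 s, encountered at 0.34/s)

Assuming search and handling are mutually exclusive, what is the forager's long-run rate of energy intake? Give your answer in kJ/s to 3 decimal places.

R = Σλ_iE_i / (1 + Σλ_ih_i)
Numerator: 0.32×2.75 + 0.183×3.37 + 0.3×5.47 + 0.34×2.06 = 3.838
Denominator: 1 + 0.32×1.02 + 0.183×4.95 + 0.3×11.8 + 0.34×3.72 = 7.037
R = 3.838/7.037 = 0.5454 kJ/s

0.545 kJ/s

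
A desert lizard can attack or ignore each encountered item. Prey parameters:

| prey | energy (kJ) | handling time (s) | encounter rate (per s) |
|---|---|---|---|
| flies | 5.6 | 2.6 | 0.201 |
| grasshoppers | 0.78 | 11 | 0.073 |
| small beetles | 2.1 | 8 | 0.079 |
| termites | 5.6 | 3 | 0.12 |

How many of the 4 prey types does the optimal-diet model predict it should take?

2

Profitabilities (E/h, kJ/s): flies 2.15, termites 1.87, small beetles 0.263, grasshoppers 0.0709. Add prey in this order while the next type's profitability exceeds the intake rate on those already taken.
Rate on top 1: 0.7393. termites: 1.87 > 0.7393 → include.
Rate on top 2: 0.9548. small beetles: 0.263 < 0.9548 → exclude; stop.
Optimal diet: flies, termites — 2 of 4 types.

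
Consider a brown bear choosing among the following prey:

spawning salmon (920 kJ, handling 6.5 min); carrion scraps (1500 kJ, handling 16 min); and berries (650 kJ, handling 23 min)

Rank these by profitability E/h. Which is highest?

In descending order of E/h:
spawning salmon: 920/6.5 = 142 kJ/min
carrion scraps: 1500/16 = 93.8 kJ/min
berries: 650/23 = 28.3 kJ/min

spawning salmon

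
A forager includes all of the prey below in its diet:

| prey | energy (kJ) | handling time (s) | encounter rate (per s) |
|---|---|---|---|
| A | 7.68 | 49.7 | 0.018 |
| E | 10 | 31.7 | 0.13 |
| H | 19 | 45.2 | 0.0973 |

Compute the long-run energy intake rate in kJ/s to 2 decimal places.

Energy encountered per unit search time: 0.018×7.68 + 0.13×10 + 0.0973×19 = 3.287 kJ/s.
Handling time per unit search time: 0.018×49.7 + 0.13×31.7 + 0.0973×45.2 = 9.414.
Rate = 3.287/(1 + 9.414) = 0.3156 kJ/s.

0.32 kJ/s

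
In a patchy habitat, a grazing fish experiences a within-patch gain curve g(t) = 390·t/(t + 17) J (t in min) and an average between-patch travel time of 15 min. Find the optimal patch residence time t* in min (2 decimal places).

By the marginal value theorem, leave when the instantaneous gain rate g'(t) equals the habitat-wide average g(t)/(T + t).
g'(t) = 390·17/(t + 17)². Setting 390·17/(t+17)² = 390t/[(t+17)(15+t)] gives 17(15+t) = t(t+17), so t² = 17×15 = 255.
t* = √255 = 15.97 min.

15.97 min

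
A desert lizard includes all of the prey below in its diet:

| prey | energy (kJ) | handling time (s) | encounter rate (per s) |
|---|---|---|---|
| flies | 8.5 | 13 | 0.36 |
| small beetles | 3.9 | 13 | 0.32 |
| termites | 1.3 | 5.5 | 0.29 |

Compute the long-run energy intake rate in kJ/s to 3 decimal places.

0.410 kJ/s

R = (0.36×8.5 + 0.32×3.9 + 0.29×1.3) / (1 + 0.36×13 + 0.32×13 + 0.29×5.5) = 4.685/11.44 = 0.4097 kJ/s.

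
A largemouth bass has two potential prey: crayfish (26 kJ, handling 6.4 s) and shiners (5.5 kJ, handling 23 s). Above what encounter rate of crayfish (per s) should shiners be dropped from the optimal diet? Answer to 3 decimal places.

0.010 per s

The zero-one rule: include shiners iff E₂/h₂ > λE₁/(1+λh₁). Equality gives the switch point.
λE₁h₂ = E₂ + λE₂h₁ ⇒ λ = E₂/(E₁h₂ − E₂h₁) = 5.5/(598 − 35.2) = 0.009773 per s.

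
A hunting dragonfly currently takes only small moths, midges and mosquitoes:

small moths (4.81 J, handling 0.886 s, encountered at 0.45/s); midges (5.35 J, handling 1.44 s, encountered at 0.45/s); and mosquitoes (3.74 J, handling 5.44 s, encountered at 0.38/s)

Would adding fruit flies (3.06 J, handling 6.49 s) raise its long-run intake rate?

Current rate: (0.45×4.81 + 0.45×5.35 + 0.38×3.74)/(1 + 0.45×0.886 + 0.45×1.44 + 0.38×5.44) = 1.457 J/s.
fruit flies: E/h = 3.06/6.49 = 0.4715 J/s.
0.4715 < 1.457, so adding fruit flies would lower the average — exclude it.

No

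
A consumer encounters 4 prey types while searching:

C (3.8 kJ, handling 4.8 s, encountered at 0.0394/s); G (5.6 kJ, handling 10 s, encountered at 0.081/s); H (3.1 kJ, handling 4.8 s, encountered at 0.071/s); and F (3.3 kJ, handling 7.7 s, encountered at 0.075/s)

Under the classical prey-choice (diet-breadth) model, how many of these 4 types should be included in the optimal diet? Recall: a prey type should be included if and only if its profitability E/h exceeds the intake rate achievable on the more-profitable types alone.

E/h in descending order: C 0.792, H 0.646, G 0.56, F 0.429 kJ/s. The optimal diet is the largest prefix of this list for which every included type satisfies E_i/h_i > R on the types above it.
Rate on top 1: 0.1259. H: 0.646 > 0.1259 → include.
Rate on top 2: 0.2417. G: 0.56 > 0.2417 → include.
Rate on top 3: 0.3519. F: 0.429 > 0.3519 → include.
Optimal diet: C, H, G, F — 4 of 4 types.

4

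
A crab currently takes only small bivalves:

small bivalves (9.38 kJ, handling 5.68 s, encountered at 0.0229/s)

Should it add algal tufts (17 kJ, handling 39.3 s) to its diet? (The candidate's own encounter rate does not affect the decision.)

Intake rate on the current diet: R = (0.0229×9.38) / (1 + 0.0229×5.68) = 0.2148/1.13 = 0.1901 kJ/s.
algal tufts: E/h = 17/39.3 = 0.4326 kJ/s.
0.4326 > 0.1901, so adding algal tufts raises the average — include it.

Yes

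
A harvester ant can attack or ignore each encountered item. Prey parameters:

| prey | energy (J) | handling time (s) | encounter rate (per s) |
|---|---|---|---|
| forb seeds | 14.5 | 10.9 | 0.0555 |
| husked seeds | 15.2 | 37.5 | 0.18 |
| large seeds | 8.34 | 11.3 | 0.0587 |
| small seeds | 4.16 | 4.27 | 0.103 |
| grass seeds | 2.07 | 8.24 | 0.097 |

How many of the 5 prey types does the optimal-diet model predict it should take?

3

Profitabilities (E/h, J/s): forb seeds 1.33, small seeds 0.974, large seeds 0.738, husked seeds 0.405, grass seeds 0.251. Add prey in this order while the next type's profitability exceeds the intake rate on those already taken.
Rate on top 1: 0.5014. small seeds: 0.974 > 0.5014 → include.
Rate on top 2: 0.6031. large seeds: 0.738 > 0.6031 → include.
Rate on top 3: 0.6362. husked seeds: 0.405 < 0.6362 → exclude; stop.
Optimal diet: forb seeds, small seeds, large seeds — 3 of 5 types.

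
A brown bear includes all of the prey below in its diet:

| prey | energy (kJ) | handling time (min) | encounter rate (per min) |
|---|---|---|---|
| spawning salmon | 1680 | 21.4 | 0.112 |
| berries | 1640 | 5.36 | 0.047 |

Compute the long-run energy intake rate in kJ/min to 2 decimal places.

R = Σλ_iE_i / (1 + Σλ_ih_i)
Numerator: 0.112×1680 + 0.047×1640 = 265.2
Denominator: 1 + 0.112×21.4 + 0.047×5.36 = 3.649
R = 265.2/3.649 = 72.69 kJ/min

72.69 kJ/min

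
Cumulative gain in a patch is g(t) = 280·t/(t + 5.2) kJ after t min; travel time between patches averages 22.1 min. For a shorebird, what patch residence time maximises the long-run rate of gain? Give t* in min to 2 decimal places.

Optimal t* satisfies g'(t*) = g(t*)/(T + t*).
g'(t) = 280·5.2/(t + 5.2)². Setting 280·5.2/(t+5.2)² = 280t/[(t+5.2)(22.1+t)] gives 5.2(22.1+t) = t(t+5.2), so t² = 5.2×22.1 = 114.9.
t* = √114.9 = 10.72 min.

10.72 min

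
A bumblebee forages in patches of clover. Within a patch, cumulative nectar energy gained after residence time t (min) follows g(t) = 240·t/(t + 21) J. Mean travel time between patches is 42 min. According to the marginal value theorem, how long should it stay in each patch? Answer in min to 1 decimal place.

29.7 min

By the marginal value theorem, leave when the instantaneous gain rate g'(t) equals the habitat-wide average g(t)/(T + t).
g'(t) = 240·21/(t + 21)². Setting 240·21/(t+21)² = 240t/[(t+21)(42+t)] gives 21(42+t) = t(t+21), so t² = 21×42 = 882.
t* = √882 = 29.7 min.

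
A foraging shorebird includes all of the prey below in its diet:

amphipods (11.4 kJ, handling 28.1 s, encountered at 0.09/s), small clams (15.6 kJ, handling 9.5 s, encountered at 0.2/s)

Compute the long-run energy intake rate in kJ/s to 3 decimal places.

Energy encountered per unit search time: 0.09×11.4 + 0.2×15.6 = 4.146 kJ/s.
Handling time per unit search time: 0.09×28.1 + 0.2×9.5 = 4.429.
Rate = 4.146/(1 + 4.429) = 0.7637 kJ/s.

0.764 kJ/s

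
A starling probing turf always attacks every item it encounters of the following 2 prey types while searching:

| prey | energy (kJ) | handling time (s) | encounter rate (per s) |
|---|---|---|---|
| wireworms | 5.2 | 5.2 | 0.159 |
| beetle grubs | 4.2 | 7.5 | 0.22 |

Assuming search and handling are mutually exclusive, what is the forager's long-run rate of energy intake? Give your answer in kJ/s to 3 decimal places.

Energy encountered per unit search time: 0.159×5.2 + 0.22×4.2 = 1.751 kJ/s.
Handling time per unit search time: 0.159×5.2 + 0.22×7.5 = 2.477.
Rate = 1.751/(1 + 2.477) = 0.5036 kJ/s.

0.504 kJ/s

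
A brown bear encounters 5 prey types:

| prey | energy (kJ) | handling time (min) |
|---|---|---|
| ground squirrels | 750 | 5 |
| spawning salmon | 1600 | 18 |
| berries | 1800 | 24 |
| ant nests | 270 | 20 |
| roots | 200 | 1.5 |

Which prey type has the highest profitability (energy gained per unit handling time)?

Profitability E/h (kJ/min): ground squirrels = 750/5 = 150, spawning salmon = 1600/18 = 88.9, berries = 1800/24 = 75, ant nests = 270/20 = 13.5, roots = 200/1.5 = 133.
Ranked: ground squirrels > roots > spawning salmon > berries > ant nests.

ground squirrels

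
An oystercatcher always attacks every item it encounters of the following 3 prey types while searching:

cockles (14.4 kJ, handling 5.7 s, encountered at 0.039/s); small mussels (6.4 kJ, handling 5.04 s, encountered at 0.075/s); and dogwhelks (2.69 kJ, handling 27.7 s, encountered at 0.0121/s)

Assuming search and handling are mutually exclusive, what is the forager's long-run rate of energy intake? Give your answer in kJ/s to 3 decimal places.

0.555 kJ/s

Energy encountered per unit search time: 0.039×14.4 + 0.075×6.4 + 0.0121×2.69 = 1.074 kJ/s.
Handling time per unit search time: 0.039×5.7 + 0.075×5.04 + 0.0121×27.7 = 0.9355.
Rate = 1.074/(1 + 0.9355) = 0.555 kJ/s.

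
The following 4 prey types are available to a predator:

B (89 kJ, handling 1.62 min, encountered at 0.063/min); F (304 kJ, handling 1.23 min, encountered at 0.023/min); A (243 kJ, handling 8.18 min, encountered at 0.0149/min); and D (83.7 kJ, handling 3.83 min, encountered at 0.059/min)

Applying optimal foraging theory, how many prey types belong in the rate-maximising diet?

E/h in descending order: F 247, B 54.9, A 29.7, D 21.9 kJ/min. The optimal diet is the largest prefix of this list for which every included type satisfies E_i/h_i > R on the types above it.
Rate on top 1: 6.8. B: 54.9 > 6.8 → include.
Rate on top 2: 11.15. A: 29.7 > 11.15 → include.
Rate on top 3: 12.95. D: 21.9 > 12.95 → include.
Optimal diet: F, B, A, D — 4 of 4 types.

4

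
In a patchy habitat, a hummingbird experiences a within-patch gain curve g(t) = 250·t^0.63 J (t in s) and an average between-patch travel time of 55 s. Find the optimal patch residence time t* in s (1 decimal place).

By the marginal value theorem, leave when the instantaneous gain rate g'(t) equals the habitat-wide average g(t)/(T + t).
g'(t) = 0.63·250·t^-0.37. Setting 0.63·250·t^-0.37 = 250·t^0.63/(55+t) gives 0.63(55+t) = t, so 0.37·t = 0.63×55.
t* = 0.63×55/0.37 = 93.65 s.

93.6 s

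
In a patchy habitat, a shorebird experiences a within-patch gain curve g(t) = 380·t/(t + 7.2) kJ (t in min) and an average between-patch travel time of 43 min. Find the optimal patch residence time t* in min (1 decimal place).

17.6 min

Optimal t* satisfies g'(t*) = g(t*)/(T + t*).
g'(t) = 380·7.2/(t + 7.2)². Setting 380·7.2/(t+7.2)² = 380t/[(t+7.2)(43+t)] gives 7.2(43+t) = t(t+7.2), so t² = 7.2×43 = 309.6.
t* = √309.6 = 17.6 min.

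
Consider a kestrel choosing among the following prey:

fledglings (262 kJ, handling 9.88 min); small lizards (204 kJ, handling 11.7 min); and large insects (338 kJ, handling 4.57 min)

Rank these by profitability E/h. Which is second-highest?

fledglings

In descending order of E/h:
large insects: 338/4.57 = 74 kJ/min
fledglings: 262/9.88 = 26.5 kJ/min
small lizards: 204/11.7 = 17.4 kJ/min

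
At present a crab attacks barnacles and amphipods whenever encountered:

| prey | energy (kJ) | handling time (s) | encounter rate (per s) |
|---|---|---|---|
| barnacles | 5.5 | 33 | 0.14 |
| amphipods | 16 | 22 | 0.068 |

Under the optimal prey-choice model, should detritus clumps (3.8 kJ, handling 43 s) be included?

On barnacles and amphipods alone, R = ΣλE/(1+Σλh) = 1.858/7.116 = 0.2611 kJ/s.
Profitability of detritus clumps: 3.8/43 = 0.08837 kJ/s.
0.08837 < 0.2611, so adding detritus clumps would lower the average — exclude it.

No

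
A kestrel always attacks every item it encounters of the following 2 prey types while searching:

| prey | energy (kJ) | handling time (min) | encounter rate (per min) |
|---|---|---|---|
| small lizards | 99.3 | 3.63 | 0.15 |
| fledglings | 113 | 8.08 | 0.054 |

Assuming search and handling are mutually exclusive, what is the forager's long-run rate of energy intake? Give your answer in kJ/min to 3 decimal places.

R = (0.15×99.3 + 0.054×113) / (1 + 0.15×3.63 + 0.054×8.08) = 21/1.981 = 10.6 kJ/min.

10.600 kJ/min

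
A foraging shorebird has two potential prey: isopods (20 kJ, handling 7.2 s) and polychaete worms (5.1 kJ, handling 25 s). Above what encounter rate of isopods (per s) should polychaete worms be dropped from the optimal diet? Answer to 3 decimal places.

0.011 per s

Drop polychaete worms once their profitability E₂/h₂ falls below the rate achievable on isopods alone: E₂/h₂ = λE₁/(1 + λh₁).
Solve for λ: λE₁h₂ = E₂(1 + λh₁) → λ(E₁h₂ − E₂h₁) = E₂ → λ = E₂/(E₁h₂ − E₂h₁).
λ = 5.1/(20×25 − 5.1×7.2) = 5.1/463.3 = 0.01101 per s.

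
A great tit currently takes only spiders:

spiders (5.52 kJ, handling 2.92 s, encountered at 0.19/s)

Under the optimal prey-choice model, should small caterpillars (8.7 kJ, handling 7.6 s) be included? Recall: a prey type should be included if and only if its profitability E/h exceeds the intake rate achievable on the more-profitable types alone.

Yes

Intake rate on the current diet: R = (0.19×5.52) / (1 + 0.19×2.92) = 1.049/1.555 = 0.6746 kJ/s.
Profitability of small caterpillars: 8.7/7.6 = 1.145 kJ/s.
1.145 > 0.6746, so adding small caterpillars raises the average — include it.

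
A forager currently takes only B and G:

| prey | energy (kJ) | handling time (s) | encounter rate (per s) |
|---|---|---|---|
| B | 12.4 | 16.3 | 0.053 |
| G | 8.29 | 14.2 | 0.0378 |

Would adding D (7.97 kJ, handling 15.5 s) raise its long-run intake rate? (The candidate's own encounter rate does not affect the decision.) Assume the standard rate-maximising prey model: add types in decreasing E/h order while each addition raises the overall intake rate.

Current rate: (0.053×12.4 + 0.0378×8.29)/(1 + 0.053×16.3 + 0.0378×14.2) = 0.4043 kJ/s.
D: E/h = 7.97/15.5 = 0.5142 kJ/s.
Since 0.5142 > R, including D increases the long-run rate.

Yes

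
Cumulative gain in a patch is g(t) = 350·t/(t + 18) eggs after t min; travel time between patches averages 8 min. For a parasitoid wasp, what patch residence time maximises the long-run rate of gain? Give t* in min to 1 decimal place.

Maximise g(t)/(T+t): set derivative to zero → g'(t)(T+t) = g(t).
g'(t) = 350·18/(t + 18)². Setting 350·18/(t+18)² = 350t/[(t+18)(8+t)] gives 18(8+t) = t(t+18), so t² = 18×8 = 144.
t* = √144 = 12 min.

12.0 min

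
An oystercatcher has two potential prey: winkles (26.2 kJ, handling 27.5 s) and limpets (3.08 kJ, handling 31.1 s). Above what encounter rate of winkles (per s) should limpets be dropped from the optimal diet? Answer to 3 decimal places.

0.004 per s

At the threshold, the rate on winkles alone equals the profitability of limpets: λ·26.2/(1 + λ·27.5) = 3.08/31.1 = 0.09904.
Rearranging, λ(26.2 − 0.09904×27.5) = 0.09904, so λ = 0.09904/23.48 = 0.004218 per s.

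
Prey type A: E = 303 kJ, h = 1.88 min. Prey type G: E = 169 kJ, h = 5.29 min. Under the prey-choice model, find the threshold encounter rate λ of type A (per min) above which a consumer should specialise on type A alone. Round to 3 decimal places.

Drop type G once their profitability E₂/h₂ falls below the rate achievable on type A alone: E₂/h₂ = λE₁/(1 + λh₁).
Solve for λ: λE₁h₂ = E₂(1 + λh₁) → λ(E₁h₂ − E₂h₁) = E₂ → λ = E₂/(E₁h₂ − E₂h₁).
λ = 169/(303×5.29 − 169×1.88) = 169/1285 = 0.1315 per min.

0.132 per min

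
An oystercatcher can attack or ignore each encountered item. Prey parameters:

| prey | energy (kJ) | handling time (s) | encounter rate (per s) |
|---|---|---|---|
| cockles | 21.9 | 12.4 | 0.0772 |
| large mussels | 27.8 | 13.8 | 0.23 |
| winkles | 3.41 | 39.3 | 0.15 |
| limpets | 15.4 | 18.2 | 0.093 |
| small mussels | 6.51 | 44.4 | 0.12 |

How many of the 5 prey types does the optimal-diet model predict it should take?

2

E/h in descending order: large mussels 2.01, cockles 1.77, limpets 0.846, small mussels 0.147, winkles 0.0868 kJ/s. The optimal diet is the largest prefix of this list for which every included type satisfies E_i/h_i > R on the types above it.
Rate on top 1: 1.532. cockles: 1.77 > 1.532 → include.
Rate on top 2: 1.576. limpets: 0.846 < 1.576 → exclude; stop.
Optimal diet: large mussels, cockles — 2 of 5 types.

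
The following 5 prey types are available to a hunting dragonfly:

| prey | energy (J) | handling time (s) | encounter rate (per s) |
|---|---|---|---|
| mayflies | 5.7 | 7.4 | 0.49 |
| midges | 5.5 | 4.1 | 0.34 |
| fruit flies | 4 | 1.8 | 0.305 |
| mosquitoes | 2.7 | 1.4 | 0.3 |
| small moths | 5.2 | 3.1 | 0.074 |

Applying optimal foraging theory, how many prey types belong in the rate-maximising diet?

4

E/h in descending order: fruit flies 2.22, mosquitoes 1.93, small moths 1.68, midges 1.34, mayflies 0.77 J/s. The optimal diet is the largest prefix of this list for which every included type satisfies E_i/h_i > R on the types above it.
Rate on top 1: 0.7876. mosquitoes: 1.93 > 0.7876 → include.
Rate on top 2: 1.031. small moths: 1.68 > 1.031 → include.
Rate on top 3: 1.098. midges: 1.34 > 1.098 → include.
Rate on top 4: 1.193. mayflies: 0.77 < 1.193 → exclude; stop.
Optimal diet: fruit flies, mosquitoes, small moths, midges — 4 of 5 types.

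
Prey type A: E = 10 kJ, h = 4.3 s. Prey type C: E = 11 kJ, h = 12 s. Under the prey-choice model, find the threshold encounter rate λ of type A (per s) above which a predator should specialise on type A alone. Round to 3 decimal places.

At the threshold, the rate on type A alone equals the profitability of type C: λ·10/(1 + λ·4.3) = 11/12 = 0.9167.
Rearranging, λ(10 − 0.9167×4.3) = 0.9167, so λ = 0.9167/6.058 = 0.1513 per s.

0.151 per s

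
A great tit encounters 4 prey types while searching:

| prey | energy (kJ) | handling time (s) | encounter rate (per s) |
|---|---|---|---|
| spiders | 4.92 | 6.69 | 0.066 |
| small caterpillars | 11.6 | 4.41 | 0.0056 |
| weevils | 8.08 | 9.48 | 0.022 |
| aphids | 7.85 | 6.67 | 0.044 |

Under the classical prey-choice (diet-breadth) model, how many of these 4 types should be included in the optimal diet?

E/h in descending order: small caterpillars 2.63, aphids 1.18, weevils 0.852, spiders 0.735 kJ/s. The optimal diet is the largest prefix of this list for which every included type satisfies E_i/h_i > R on the types above it.
Rate on top 1: 0.06339. aphids: 1.18 > 0.06339 → include.
Rate on top 2: 0.3113. weevils: 0.852 > 0.3113 → include.
Rate on top 3: 0.3852. spiders: 0.735 > 0.3852 → include.
Optimal diet: small caterpillars, aphids, weevils, spiders — 4 of 4 types.

4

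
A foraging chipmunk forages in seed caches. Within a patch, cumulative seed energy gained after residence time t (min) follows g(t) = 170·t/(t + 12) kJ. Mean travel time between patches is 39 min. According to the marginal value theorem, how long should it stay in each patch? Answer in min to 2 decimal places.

Maximise g(t)/(T+t): set derivative to zero → g'(t)(T+t) = g(t).
g'(t) = 170·12/(t + 12)². Setting 170·12/(t+12)² = 170t/[(t+12)(39+t)] gives 12(39+t) = t(t+12), so t² = 12×39 = 468.
t* = √468 = 21.63 min.

21.63 min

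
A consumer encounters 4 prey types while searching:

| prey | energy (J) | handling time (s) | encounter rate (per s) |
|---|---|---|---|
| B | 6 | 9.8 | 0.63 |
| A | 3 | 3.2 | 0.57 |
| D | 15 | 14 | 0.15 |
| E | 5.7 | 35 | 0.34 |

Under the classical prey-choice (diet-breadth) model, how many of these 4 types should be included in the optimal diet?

E/h in descending order: D 1.07, A 0.938, B 0.612, E 0.163 J/s. The optimal diet is the largest prefix of this list for which every included type satisfies E_i/h_i > R on the types above it.
Rate on top 1: 0.7258. A: 0.938 > 0.7258 → include.
Rate on top 2: 0.8042. B: 0.612 < 0.8042 → exclude; stop.
Optimal diet: D, A — 2 of 4 types.

2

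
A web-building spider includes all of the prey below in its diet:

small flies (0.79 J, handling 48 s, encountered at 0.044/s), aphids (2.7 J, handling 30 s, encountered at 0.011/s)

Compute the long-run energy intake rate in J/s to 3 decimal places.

0.019 J/s

R = Σλ_iE_i / (1 + Σλ_ih_i)
Numerator: 0.044×0.79 + 0.011×2.7 = 0.06446
Denominator: 1 + 0.044×48 + 0.011×30 = 3.442
R = 0.06446/3.442 = 0.01873 J/s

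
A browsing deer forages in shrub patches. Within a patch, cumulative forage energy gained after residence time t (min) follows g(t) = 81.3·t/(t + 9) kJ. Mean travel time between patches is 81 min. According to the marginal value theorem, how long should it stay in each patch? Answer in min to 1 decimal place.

27.0 min

Maximise g(t)/(T+t): set derivative to zero → g'(t)(T+t) = g(t).
g'(t) = 81.3·9/(t + 9)². Setting 81.3·9/(t+9)² = 81.3t/[(t+9)(81+t)] gives 9(81+t) = t(t+9), so t² = 9×81 = 729.
t* = √729 = 27 min.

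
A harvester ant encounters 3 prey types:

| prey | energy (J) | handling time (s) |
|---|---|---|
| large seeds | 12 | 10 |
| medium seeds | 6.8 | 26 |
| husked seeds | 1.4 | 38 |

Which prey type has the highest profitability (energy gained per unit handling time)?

large seeds

Profitability E/h (J/s): large seeds = 12/10 = 1.2, medium seeds = 6.8/26 = 0.262, husked seeds = 1.4/38 = 0.0368.
Ranked: large seeds > medium seeds > husked seeds.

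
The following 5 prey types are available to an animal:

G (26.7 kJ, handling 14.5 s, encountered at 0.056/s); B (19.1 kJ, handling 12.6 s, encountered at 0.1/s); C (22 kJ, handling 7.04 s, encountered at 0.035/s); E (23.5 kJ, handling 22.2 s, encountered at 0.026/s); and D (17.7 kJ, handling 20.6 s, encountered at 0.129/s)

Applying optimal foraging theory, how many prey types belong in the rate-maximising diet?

Profitabilities (E/h, kJ/s): C 3.12, G 1.84, B 1.52, E 1.06, D 0.859. Add prey in this order while the next type's profitability exceeds the intake rate on those already taken.
Rate on top 1: 0.6178. G: 1.84 > 0.6178 → include.
Rate on top 2: 1.1. B: 1.52 > 1.1 → include.
Rate on top 3: 1.258. E: 1.06 < 1.258 → exclude; stop.
Optimal diet: C, G, B — 3 of 5 types.

3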